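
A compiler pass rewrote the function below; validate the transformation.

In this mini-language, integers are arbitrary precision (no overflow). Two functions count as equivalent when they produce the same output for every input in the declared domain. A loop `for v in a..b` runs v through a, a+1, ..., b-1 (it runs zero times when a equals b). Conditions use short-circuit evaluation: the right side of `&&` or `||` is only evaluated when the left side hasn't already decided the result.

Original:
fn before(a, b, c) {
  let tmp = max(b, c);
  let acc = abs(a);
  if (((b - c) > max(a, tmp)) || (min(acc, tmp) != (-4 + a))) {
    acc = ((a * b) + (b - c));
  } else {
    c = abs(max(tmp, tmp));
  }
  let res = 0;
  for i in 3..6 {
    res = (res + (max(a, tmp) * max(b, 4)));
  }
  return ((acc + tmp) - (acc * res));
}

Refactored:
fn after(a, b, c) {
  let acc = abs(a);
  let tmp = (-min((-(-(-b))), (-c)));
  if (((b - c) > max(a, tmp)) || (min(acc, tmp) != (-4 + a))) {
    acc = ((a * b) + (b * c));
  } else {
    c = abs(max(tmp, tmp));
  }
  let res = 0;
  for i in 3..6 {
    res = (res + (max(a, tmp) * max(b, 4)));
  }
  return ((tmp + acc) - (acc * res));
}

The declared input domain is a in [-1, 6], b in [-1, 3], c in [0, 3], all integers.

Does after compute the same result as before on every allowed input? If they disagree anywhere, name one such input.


Input a=-1, b=-1, c=0: 0 from before versus 1 from after.
verdict: not equivalent; witness: a=-1, b=-1, c=0


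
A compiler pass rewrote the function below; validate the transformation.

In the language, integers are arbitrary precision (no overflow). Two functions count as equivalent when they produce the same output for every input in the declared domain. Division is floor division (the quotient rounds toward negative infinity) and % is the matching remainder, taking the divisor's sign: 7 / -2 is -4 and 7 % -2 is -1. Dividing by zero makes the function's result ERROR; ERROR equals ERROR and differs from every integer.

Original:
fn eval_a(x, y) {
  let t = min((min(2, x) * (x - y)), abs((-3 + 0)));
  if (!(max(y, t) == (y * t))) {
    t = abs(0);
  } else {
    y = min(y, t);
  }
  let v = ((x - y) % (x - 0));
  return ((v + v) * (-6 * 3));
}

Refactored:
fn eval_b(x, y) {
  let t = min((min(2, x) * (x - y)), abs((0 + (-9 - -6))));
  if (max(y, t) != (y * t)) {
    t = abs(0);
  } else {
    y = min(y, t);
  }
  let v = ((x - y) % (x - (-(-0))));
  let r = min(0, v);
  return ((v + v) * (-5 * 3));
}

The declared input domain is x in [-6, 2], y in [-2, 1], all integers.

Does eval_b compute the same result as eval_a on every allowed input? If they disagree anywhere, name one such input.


At x=-6, y=-2: eval_a gives 144, eval_b gives 120.
verdict: not equivalent; witness: x=-6, y=-2


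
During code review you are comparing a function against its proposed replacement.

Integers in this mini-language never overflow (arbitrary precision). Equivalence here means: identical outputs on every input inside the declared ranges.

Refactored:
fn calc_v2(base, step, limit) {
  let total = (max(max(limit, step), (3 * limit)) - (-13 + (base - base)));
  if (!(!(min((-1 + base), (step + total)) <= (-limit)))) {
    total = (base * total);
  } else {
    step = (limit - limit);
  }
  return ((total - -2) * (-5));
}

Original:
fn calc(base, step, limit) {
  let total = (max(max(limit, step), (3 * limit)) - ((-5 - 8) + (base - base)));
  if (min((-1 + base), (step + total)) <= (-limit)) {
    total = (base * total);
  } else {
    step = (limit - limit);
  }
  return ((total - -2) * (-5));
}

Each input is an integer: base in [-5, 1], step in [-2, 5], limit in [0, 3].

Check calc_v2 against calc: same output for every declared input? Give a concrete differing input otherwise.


Comparing the listings, the differences include: arithmetic usage differs, and boolean connective usage differs, and constant usage differs.
Tracing base=-1, step=3, limit=3: calc: total becomes 22; next (min((-1 + base), (step + total)) <= (-limit)) evaluates to false; next step becomes 0; next final value -120 | calc_v2: total becomes 22; next (!(!(min((-1 + base), (step + total)) <= (-limit)))) evaluates to false; next step becomes 0; next final value -120 — matching result -120.
Sweeping the whole domain (224 inputs) finds no disagreement.
verdict: equivalent


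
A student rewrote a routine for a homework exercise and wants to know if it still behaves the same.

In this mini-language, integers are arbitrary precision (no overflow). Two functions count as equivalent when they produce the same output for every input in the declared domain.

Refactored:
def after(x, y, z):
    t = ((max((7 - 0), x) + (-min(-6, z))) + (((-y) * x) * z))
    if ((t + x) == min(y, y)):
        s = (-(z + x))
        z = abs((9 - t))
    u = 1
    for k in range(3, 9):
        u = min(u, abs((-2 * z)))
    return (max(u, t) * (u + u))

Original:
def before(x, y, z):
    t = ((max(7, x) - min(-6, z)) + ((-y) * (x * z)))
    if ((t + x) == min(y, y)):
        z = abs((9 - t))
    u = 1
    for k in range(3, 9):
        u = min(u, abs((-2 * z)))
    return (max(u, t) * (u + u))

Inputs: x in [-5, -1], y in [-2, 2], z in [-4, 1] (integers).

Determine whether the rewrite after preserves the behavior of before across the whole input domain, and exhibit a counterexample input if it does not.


Comparing the listings, the differences include: local variable names differ, and arithmetic usage differs, and statement counts differ, and constant usage differs.
One worked example (x=-3, y=-2, z=-2) — before: t=25, then ((t + x) == min(y, y)) is false, then u=1, then (k=3), then u=1, then (k=4), then u=1, then (k=5), then u=1, then (k=6), then u=1, then (k=7), then u=1, then (k=8), then u=1, then returns 50; after: t=25, then ((t + x) == min(y, y)) is false, then u=1, then (k=3), then u=1, then (k=4), then u=1, then (k=5), then u=1, then (k=6), then u=1, then (k=7), then u=1, then (k=8), then u=1, then returns 50; agreement on 50.
Checked all 150 inputs in the declared domain: the outputs agree on every one.
verdict: equivalent


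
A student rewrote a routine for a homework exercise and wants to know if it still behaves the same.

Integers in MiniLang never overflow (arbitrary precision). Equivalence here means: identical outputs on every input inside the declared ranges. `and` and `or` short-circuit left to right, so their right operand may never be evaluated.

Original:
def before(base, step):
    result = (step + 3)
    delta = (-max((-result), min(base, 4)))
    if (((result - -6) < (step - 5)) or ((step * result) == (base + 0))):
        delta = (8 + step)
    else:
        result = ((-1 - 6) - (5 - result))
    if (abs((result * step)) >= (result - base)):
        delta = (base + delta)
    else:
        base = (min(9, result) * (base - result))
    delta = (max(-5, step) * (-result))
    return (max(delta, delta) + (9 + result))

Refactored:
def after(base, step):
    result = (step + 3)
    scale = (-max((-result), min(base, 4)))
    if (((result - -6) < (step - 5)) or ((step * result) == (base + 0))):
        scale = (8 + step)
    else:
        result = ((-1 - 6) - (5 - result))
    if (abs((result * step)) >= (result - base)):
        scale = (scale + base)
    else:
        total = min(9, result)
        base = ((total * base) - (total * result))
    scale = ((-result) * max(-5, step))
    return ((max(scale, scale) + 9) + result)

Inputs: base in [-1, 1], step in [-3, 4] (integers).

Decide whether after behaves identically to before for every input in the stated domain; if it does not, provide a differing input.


Equivalent — the differences include arithmetic usage differs, plus statement counts differ, plus local variable names differ, yet no declared input distinguishes the two.
As a probe, take base=-1, step=4: before runs result := 7 | delta := 1 | (((result - -6) < (step - 5)) or ((step * result) == (base + 0))): false | result := -5 | (abs((result * step)) >= (result - base)): true | delta := 0 | delta := 20 | result 24; after runs result := 7 | scale := 1 | (((result - -6) < (step - 5)) or ((step * result) == (base + 0))): false | result := -5 | (abs((result * step)) >= (result - base)): true | scale := 0 | scale := 20 | result 24; both end at 24.
Checked all 24 inputs in the declared domain: the outputs agree on every one.
verdict: equivalent


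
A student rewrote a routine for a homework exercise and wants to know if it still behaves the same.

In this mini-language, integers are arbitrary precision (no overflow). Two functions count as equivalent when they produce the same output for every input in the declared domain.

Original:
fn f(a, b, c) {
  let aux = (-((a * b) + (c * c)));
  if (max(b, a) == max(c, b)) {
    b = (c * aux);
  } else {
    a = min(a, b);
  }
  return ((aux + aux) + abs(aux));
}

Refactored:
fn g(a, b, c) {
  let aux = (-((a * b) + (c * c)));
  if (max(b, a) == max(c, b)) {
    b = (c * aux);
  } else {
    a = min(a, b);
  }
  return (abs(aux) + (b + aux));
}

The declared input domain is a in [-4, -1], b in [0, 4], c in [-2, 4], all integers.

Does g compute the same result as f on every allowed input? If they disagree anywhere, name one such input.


These are not equivalent — on a=-4, b=0, c=-2 the outputs split (-4 vs 8).
f: aux = -4; (max(b, a) == max(c, b)) -> true; b = 8; return -4
g: aux = -4; (max(b, a) == max(c, b)) -> true; b = 8; return 8
verdict: not equivalent; witness: a=-4, b=0, c=-2


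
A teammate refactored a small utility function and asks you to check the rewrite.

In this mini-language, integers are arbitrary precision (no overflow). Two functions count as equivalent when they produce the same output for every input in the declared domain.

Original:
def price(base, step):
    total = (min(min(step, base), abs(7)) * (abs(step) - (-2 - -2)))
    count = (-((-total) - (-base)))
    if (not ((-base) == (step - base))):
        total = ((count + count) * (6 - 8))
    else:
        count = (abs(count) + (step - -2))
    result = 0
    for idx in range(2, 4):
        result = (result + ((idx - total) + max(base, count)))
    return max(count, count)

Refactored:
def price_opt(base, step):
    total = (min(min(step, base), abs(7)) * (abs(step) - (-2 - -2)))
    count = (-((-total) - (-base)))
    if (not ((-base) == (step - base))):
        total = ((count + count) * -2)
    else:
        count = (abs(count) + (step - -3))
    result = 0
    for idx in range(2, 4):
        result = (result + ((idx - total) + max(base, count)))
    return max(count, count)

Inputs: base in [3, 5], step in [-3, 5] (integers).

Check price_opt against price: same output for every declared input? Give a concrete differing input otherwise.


Take base=3, step=0.
price: total becomes 0; next count becomes -3; next (not ((-base) == (step - base))) evaluates to false; next count becomes 5; next result becomes 0; next at idx=2:; next result becomes 7; next at idx=3:; next result becomes 15; next final value 5
price_opt: total becomes 0; next count becomes -3; next (not ((-base) == (step - base))) evaluates to false; next count becomes 6; next result becomes 0; next at idx=2:; next result becomes 8; next at idx=3:; next result becomes 17; next final value 6
5 != 6, so the rewrite changes behavior.
verdict: not equivalent; witness: base=3, step=0


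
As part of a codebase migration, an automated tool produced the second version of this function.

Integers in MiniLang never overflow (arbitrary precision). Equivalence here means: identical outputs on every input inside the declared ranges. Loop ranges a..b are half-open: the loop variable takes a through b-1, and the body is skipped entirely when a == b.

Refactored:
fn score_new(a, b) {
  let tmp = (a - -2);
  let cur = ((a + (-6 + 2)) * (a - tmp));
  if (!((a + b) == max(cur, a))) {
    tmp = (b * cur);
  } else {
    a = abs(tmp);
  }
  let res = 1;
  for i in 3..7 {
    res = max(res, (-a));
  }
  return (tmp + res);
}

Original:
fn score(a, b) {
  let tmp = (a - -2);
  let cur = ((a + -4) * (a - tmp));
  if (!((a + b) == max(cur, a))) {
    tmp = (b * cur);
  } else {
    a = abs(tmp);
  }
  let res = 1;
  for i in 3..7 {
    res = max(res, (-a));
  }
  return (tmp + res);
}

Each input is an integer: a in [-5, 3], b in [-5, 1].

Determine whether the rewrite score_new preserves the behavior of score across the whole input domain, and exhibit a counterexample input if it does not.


The two are interchangeable: arithmetic usage differs, constant usage differs, and every declared input agrees.
Spot check at a=3, b=1 — score: tmp=5, then cur=2, then (!((a + b) == max(cur, a))) is true, then tmp=2, then res=1, then (i=3), then res=1, then (i=4), then res=1, then (i=5), then res=1, then (i=6), then res=1, then returns 3. score_new: tmp=5, then cur=2, then (!((a + b) == max(cur, a))) is true, then tmp=2, then res=1, then (i=3), then res=1, then (i=4), then res=1, then (i=5), then res=1, then (i=6), then res=1, then returns 3. Both give 3.
Checked all 63 inputs in the declared domain: the outputs agree on every one.
verdict: equivalent


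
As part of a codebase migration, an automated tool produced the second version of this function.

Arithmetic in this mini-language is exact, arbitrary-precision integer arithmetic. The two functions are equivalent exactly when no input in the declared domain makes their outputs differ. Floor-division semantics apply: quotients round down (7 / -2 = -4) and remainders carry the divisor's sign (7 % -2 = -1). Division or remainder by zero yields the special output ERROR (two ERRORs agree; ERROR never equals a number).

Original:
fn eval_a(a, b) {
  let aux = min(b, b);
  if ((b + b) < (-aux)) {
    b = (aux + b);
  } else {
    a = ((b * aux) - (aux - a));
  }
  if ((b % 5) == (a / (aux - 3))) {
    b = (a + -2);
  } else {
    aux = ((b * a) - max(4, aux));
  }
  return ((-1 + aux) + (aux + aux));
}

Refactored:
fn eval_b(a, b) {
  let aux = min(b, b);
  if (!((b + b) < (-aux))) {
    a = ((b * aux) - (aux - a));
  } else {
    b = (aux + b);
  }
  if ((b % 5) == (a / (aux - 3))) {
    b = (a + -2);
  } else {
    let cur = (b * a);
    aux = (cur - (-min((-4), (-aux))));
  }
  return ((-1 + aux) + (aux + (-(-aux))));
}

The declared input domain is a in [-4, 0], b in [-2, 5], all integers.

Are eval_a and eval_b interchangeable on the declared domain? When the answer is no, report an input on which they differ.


Changes here: local variable names differ, min/max/abs usage differs, statement counts differ, boolean connective usage differs; the full 40-point sweep finds no disagreement.
verdict: equivalent


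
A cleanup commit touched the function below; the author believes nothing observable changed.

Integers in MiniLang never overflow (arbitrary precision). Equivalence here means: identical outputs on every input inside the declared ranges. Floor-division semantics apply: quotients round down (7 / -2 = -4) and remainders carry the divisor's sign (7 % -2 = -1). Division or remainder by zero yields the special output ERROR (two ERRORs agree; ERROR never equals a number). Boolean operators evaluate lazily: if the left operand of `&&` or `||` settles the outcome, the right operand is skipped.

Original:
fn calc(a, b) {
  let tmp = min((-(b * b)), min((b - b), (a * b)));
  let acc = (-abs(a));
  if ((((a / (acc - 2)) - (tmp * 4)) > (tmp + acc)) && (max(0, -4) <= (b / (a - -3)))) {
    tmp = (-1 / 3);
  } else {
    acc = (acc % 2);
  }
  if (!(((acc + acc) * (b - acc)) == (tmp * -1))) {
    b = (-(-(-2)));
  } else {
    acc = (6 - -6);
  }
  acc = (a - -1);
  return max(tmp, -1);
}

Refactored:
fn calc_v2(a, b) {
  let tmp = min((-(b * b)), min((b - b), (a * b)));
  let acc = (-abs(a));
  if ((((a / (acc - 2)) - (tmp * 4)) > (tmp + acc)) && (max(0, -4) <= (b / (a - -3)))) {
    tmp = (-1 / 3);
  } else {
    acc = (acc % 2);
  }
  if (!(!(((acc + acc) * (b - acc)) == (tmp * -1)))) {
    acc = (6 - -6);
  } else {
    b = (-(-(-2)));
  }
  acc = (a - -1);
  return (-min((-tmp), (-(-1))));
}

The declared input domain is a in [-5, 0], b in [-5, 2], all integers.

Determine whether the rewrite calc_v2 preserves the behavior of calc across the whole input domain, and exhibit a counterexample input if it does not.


Side by side, the visible changes include: min/max/abs usage differs; also boolean connective usage differs.
One worked example (a=-4, b=2) — calc: tmp := -8 | acc := -4 | ((((a / (acc - 2)) - (tmp * 4)) > (tmp + acc)) && (max(0, -4) <= (b / (a - -3)))): false | acc := 0 | (!(((acc + acc) * (b - acc)) == (tmp * -1))): true | b := -2 | acc := -3 | result -1; calc_v2: tmp := -8 | acc := -4 | ((((a / (acc - 2)) - (tmp * 4)) > (tmp + acc)) && (max(0, -4) <= (b / (a - -3)))): false | acc := 0 | (!(!(((acc + acc) * (b - acc)) == (tmp * -1)))): false | b := -2 | acc := -3 | result -1; agreement on -1.
Sweeping the whole domain (48 inputs) finds no disagreement.
verdict: equivalent


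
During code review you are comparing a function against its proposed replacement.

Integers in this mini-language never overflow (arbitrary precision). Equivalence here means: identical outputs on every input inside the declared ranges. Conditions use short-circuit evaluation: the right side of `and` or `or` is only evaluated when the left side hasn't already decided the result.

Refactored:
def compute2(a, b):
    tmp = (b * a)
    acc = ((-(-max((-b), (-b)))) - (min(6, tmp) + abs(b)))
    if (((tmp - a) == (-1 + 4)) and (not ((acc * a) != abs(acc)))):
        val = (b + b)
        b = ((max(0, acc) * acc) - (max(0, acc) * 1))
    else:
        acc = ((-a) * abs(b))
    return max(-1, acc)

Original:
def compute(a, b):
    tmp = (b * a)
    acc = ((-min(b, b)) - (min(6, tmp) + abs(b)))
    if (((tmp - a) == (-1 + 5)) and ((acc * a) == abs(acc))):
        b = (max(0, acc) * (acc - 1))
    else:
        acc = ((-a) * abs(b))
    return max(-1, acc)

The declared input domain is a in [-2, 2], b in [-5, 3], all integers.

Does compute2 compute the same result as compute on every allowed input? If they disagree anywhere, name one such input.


Run the pair on a=-1, b=-3.
compute: tmp := 3 | acc := -3 | (((tmp - a) == (-1 + 5)) and ((acc * a) == abs(acc))): true | b := 0 | result -1
compute2: tmp := 3 | acc := -3 | (((tmp - a) == (-1 + 4)) and (not ((acc * a) != abs(acc)))): false | acc := 3 | result 3
-1 and 3 differ, so these are not the same function on this domain.
verdict: not equivalent; witness: a=-1, b=-3


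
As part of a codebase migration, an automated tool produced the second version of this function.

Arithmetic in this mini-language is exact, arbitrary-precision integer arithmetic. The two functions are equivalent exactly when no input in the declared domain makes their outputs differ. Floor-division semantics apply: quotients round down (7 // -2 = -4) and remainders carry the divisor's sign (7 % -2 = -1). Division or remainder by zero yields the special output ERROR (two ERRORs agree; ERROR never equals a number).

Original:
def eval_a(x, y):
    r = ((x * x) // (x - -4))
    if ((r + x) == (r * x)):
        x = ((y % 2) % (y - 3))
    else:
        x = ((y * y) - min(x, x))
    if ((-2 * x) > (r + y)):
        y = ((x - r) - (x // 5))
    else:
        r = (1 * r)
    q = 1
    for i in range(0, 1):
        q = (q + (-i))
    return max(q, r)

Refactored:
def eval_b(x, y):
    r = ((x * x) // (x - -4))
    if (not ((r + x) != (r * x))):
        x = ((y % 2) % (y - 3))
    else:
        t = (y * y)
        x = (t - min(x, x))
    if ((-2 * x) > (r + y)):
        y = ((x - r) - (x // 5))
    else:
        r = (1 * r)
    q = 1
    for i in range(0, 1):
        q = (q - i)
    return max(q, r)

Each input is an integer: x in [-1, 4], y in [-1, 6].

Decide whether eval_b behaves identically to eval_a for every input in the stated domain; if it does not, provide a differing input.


Behavior is preserved: although comparison usage differs, statement counts differ, arithmetic usage differs, local variable names differ, boolean connective usage differs, the outputs never diverge.
As a probe, take x=2, y=5: eval_a runs r = 0; ((r + x) == (r * x)) -> false; x = 23; ((-2 * x) > (r + y)) -> false; r = 0; q = 1; [i=0]; q = 1; return 1; eval_b runs r = 0; (not ((r + x) != (r * x))) -> false; t = 25; x = 23; ((-2 * x) > (r + y)) -> false; r = 0; q = 1; [i=0]; q = 1; return 1; both end at 1.
Checked all 48 inputs in the declared domain: the outputs agree on every one.
verdict: equivalent


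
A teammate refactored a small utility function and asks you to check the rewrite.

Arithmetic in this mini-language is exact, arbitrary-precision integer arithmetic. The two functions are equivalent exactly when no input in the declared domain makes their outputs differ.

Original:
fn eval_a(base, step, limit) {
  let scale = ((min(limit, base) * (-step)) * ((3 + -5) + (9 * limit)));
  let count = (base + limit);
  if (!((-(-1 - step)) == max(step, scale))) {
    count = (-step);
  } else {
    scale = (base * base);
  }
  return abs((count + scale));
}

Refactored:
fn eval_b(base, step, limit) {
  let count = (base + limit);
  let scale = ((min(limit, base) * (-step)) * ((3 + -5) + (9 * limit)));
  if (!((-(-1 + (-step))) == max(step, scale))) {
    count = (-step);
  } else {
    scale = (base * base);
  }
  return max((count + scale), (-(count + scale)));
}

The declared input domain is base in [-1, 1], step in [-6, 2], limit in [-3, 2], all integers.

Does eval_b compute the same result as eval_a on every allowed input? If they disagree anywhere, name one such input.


Behavior is preserved: although min/max/abs usage differs, and arithmetic usage differs, the outputs never diverge.
Spot check at base=0, step=-1, limit=2 — eval_a: scale := 0 | count := 2 | (!((-(-1 - step)) == max(step, scale))): false | scale := 0 | result 2. eval_b: count := 2 | scale := 0 | (!((-(-1 + (-step))) == max(step, scale))): false | scale := 0 | result 2. Both give 2.
Sweeping the whole domain (162 inputs) finds no disagreement.
verdict: equivalent


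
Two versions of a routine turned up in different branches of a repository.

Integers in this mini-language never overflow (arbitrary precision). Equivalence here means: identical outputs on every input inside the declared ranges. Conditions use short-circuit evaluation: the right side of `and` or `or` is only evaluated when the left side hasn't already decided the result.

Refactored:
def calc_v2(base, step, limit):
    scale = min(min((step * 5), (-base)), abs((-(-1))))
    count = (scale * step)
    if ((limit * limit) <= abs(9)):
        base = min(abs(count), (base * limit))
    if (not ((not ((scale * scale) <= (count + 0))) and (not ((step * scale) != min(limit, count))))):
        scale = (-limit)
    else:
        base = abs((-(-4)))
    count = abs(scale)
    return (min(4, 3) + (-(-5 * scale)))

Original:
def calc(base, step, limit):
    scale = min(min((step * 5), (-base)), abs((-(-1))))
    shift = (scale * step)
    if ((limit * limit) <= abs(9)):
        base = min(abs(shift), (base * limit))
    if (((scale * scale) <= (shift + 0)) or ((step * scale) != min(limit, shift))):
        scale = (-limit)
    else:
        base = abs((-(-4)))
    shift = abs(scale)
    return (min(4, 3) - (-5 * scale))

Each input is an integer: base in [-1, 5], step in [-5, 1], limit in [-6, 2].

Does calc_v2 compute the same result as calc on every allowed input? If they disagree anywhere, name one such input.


This is a faithful refactor — arithmetic usage differs, and boolean connective usage differs, and local variable names differ, but the computed results match everywhere.
As a probe, take base=5, step=-5, limit=1: calc runs scale = -25; shift = 125; ((limit * limit) <= abs(9)) -> true; base = 5; (((scale * scale) <= (shift + 0)) or ((step * scale) != min(limit, shift))) -> true; scale = -1; shift = 1; return -2; calc_v2 runs scale = -25; count = 125; ((limit * limit) <= abs(9)) -> true; base = 5; (not ((not ((scale * scale) <= (count + 0))) and (not ((step * scale) != min(limit, count))))) -> true; scale = -1; count = 1; return -2; both end at -2.
Across all 441 domain points the two functions coincide.
verdict: equivalent


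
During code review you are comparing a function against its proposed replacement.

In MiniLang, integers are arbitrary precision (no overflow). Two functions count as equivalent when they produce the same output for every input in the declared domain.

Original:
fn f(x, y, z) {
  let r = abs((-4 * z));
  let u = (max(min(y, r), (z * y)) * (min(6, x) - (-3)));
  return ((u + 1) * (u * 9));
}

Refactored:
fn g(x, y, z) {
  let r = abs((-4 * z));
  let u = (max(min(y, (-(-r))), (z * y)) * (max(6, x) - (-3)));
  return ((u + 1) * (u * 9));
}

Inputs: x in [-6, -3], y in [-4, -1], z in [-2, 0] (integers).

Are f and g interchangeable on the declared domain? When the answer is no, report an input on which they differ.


Evaluate both at x=-6, y=-4, z=-2.
f: r=8, then u=-24, then returns 4968
g: r=8, then u=72, then returns 47304
4968 and 47304 differ, so these are not the same function on this domain.
verdict: not equivalent; witness: x=-6, y=-4, z=-2


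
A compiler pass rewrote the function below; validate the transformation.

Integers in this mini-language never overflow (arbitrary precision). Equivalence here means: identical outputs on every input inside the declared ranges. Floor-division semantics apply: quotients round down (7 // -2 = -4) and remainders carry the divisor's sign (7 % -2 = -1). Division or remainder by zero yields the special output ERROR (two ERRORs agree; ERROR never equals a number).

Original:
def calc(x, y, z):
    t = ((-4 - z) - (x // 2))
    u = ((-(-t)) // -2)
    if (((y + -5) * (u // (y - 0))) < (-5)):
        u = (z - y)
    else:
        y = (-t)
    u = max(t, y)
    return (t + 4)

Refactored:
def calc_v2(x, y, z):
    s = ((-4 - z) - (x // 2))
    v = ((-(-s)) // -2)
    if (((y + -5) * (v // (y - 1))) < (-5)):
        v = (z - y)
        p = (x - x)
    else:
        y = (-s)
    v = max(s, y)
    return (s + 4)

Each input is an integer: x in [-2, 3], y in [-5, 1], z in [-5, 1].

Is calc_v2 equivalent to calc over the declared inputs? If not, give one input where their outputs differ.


Not equivalent: x=-2, y=0, z=-5 separates them (ERROR vs 6).
calc: t becomes 2; next u becomes -1; next hits division by zero so the output is ERROR
calc_v2: s becomes 2; next v becomes -1; next (((y + -5) * (v // (y - 1))) < (-5)) evaluates to false; next y becomes -2; next v becomes 2; next final value 6
verdict: not equivalent; witness: x=-2, y=0, z=-5


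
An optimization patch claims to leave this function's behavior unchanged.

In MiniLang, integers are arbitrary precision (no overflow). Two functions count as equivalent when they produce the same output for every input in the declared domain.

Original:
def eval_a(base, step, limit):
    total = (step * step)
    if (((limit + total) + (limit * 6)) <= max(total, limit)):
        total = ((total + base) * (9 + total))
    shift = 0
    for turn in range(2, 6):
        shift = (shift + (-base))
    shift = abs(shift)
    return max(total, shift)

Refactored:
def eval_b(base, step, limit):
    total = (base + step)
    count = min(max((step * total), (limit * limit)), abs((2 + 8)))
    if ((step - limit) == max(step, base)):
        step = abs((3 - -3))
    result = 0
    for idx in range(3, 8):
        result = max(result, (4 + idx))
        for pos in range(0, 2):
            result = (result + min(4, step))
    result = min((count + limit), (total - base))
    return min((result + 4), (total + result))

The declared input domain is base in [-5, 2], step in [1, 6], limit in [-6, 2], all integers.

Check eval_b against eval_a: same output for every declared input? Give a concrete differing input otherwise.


These are not equivalent — on base=-5, step=1, limit=-6 the outputs split (20 vs -3).
eval_a: total := 1 | (((limit + total) + (limit * 6)) <= max(total, limit)): true | total := -40 | shift := 0 | iter turn=2: | shift := 5 | iter turn=3: | shift := 10 | iter turn=4: | shift := 15 | iter turn=5: | shift := 20 | shift := 20 | result 20
eval_b: total := -4 | count := 10 | ((step - limit) == max(step, base)): false | result := 0 | iter idx=3: | result := 7 | iter pos=0: | result := 8 | iter pos=1: | result := 9 | iter idx=4: | result := 9 | iter pos=0: | result := 10 | iter pos=1: | result := 11 | iter idx=5: | result := 11 | iter pos=0: | result := 12 | iter pos=1: | result := 13 | iter idx=6: | result := 13 | iter pos=0: | result := 14 | iter pos=1: | result := 15 | iter idx=7: | result := 15 | iter pos=0: | result := 16 | iter pos=1: | result := 17 | result := 1 | result -3
verdict: not equivalent; witness: base=-5, step=1, limit=-6


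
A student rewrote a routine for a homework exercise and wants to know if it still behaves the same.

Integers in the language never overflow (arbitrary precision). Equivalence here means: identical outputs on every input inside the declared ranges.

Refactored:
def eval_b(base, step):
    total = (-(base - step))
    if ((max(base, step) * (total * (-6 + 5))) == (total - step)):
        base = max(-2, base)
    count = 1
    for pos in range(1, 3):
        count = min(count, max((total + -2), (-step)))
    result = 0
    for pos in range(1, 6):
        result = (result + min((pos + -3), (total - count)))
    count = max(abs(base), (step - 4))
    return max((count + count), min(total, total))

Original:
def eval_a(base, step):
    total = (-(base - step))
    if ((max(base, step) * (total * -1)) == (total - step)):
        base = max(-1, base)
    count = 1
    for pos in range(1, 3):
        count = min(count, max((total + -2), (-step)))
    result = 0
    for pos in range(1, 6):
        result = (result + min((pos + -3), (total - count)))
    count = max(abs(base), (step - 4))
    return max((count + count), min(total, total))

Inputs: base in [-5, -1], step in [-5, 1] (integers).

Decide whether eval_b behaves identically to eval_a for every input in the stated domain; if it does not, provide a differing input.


There is a counterexample at base=-4, step=-2: 2 on one side, 4 on the other.
eval_a: total=2, then ((max(base, step) * (total * -1)) == (total - step)) is true, then base=-1, then count=1, then (pos=1), then count=1, then (pos=2), then count=1, then result=0, then (pos=1), then result=-2, then (pos=2), then result=-3, then (pos=3), then result=-3, then (pos=4), then result=-2, then (pos=5), then result=-1, then count=1, then returns 2
eval_b: total=2, then ((max(base, step) * (total * (-6 + 5))) == (total - step)) is true, then base=-2, then count=1, then (pos=1), then count=1, then (pos=2), then count=1, then result=0, then (pos=1), then result=-2, then (pos=2), then result=-3, then (pos=3), then result=-3, then (pos=4), then result=-2, then (pos=5), then result=-1, then count=2, then returns 4
verdict: not equivalent; witness: base=-4, step=-2


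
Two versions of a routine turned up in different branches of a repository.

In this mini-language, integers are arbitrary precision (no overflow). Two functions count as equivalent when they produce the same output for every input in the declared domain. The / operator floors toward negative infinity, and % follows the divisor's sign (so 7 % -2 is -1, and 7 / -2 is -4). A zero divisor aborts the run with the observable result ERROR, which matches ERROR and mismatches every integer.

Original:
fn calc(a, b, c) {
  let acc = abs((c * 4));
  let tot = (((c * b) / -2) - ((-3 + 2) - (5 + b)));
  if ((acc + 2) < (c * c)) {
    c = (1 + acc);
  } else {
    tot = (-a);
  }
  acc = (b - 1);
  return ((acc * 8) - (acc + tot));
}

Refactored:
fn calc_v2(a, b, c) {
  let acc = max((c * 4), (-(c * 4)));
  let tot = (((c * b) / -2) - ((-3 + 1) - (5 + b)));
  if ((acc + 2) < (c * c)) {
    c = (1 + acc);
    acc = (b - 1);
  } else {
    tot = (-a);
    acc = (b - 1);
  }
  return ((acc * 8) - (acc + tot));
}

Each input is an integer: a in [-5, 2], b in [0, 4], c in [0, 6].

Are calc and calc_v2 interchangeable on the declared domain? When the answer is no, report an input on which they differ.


Take a=-5, b=0, c=5.
calc: acc=20, then tot=6, then ((acc + 2) < (c * c)) is true, then c=21, then acc=-1, then returns -13
calc_v2: acc=20, then tot=7, then ((acc + 2) < (c * c)) is true, then c=21, then acc=-1, then returns -14
-13 vs -14 — the two versions disagree here.
verdict: not equivalent; witness: a=-5, b=0, c=5


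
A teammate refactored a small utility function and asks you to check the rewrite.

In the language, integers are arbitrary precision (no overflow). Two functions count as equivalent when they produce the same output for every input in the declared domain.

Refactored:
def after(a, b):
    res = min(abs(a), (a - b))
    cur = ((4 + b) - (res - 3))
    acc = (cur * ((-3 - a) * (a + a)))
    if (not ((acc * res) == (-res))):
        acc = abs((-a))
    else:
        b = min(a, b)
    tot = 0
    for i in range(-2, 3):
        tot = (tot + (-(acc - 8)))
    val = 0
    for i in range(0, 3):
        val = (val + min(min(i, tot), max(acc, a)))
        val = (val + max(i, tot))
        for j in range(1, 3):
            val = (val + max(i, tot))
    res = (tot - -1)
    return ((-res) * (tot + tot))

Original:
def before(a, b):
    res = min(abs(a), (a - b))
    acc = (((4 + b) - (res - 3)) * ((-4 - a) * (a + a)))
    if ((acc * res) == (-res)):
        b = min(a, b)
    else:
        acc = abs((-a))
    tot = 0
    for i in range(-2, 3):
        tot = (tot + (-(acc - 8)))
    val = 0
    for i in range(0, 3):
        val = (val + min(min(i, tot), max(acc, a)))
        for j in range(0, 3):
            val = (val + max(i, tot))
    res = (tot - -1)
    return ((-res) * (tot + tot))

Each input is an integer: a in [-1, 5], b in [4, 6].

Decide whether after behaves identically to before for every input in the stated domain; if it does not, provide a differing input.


These are not equivalent — on a=4, b=4 the outputs split (-25354320 vs -19475040).
before: res becomes 0; next acc becomes -704; next ((acc * res) == (-res)) evaluates to true; next b becomes 4; next tot becomes 0; next at i=-2:; next tot becomes 712; next at i=-1:; next tot becomes 1424; next at i=0:; next tot becomes 2136; next at i=1:; next tot becomes 2848; next at i=2:; next tot becomes 3560; next val becomes 0; next at i=0:; next val becomes 0; next at j=0:; next val becomes 3560; next at j=1:; next val becomes 7120; next at j=2:; next val becomes 10680; next at i=1:; next val becomes 10681; next at j=0:; next val becomes 14241; next at j=1:; next val becomes 17801; next at j=2:; next val becomes 21361; next at i=2:; next val becomes 21363; next at j=0:; next val becomes 24923; next at j=1:; next val becomes 28483; next at j=2:; next val becomes 32043; next res becomes 3561; next final value -25354320
after: res becomes 0; next cur becomes 11; next acc becomes -616; next (not ((acc * res) == (-res))) evaluates to false; next b becomes 4; next tot becomes 0; next at i=-2:; next tot becomes 624; next at i=-1:; next tot becomes 1248; next at i=0:; next tot becomes 1872; next at i=1:; next tot becomes 2496; next at i=2:; next tot becomes 3120; next val becomes 0; next at i=0:; next val becomes 0; next val becomes 3120; next at j=1:; next val becomes 6240; next at j=2:; next val becomes 9360; next at i=1:; next val becomes 9361; next val becomes 12481; next at j=1:; next val becomes 15601; next at j=2:; next val becomes 18721; next at i=2:; next val becomes 18723; next val becomes 21843; next at j=1:; next val becomes 24963; next at j=2:; next val becomes 28083; next res becomes 3121; next final value -19475040
verdict: not equivalent; witness: a=4, b=4


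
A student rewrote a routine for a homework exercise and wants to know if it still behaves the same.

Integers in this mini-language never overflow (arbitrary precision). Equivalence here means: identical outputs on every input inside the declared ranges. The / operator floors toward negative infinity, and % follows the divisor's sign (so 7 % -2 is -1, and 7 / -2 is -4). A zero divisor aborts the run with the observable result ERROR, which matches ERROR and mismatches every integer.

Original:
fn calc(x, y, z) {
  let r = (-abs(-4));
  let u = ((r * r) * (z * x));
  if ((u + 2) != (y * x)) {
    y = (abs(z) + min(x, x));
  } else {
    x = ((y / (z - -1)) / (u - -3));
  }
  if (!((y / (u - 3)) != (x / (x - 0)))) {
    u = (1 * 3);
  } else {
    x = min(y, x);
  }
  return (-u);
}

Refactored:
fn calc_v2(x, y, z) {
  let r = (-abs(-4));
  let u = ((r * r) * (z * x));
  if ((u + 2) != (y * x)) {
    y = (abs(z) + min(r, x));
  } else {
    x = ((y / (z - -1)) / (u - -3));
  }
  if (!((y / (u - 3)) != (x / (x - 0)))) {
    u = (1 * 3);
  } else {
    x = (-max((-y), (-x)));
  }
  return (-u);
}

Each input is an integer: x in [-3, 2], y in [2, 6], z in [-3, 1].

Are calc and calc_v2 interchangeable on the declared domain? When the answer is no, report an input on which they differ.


Not equivalent: x=-2, y=2, z=0 separates them (0 vs -3).
calc: r = -4; u = 0; ((u + 2) != (y * x)) -> true; y = -2; (!((y / (u - 3)) != (x / (x - 0)))) -> false; x = -2; return 0
calc_v2: r = -4; u = 0; ((u + 2) != (y * x)) -> true; y = -4; (!((y / (u - 3)) != (x / (x - 0)))) -> true; u = 3; return -3
verdict: not equivalent; witness: x=-2, y=2, z=0


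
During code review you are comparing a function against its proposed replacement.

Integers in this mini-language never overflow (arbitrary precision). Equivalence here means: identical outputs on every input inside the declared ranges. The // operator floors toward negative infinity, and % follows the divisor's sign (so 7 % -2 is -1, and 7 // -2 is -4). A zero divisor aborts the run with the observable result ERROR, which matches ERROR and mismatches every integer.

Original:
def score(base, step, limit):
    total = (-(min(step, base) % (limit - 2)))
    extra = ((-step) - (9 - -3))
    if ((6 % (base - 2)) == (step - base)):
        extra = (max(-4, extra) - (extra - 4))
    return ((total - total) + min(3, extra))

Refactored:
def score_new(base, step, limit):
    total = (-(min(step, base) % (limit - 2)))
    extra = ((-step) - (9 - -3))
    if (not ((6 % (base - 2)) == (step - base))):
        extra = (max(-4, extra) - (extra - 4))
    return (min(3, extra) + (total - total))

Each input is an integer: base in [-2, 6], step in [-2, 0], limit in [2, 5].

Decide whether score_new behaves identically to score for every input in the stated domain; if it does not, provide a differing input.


These are not equivalent — on base=-2, step=-2, limit=3 the outputs split (-10 vs 3).
score: total=0, then extra=-10, then ((6 % (base - 2)) == (step - base)) is false, then returns -10
score_new: total=0, then extra=-10, then (not ((6 % (base - 2)) == (step - base))) is true, then extra=10, then returns 3
verdict: not equivalent; witness: base=-2, step=-2, limit=3


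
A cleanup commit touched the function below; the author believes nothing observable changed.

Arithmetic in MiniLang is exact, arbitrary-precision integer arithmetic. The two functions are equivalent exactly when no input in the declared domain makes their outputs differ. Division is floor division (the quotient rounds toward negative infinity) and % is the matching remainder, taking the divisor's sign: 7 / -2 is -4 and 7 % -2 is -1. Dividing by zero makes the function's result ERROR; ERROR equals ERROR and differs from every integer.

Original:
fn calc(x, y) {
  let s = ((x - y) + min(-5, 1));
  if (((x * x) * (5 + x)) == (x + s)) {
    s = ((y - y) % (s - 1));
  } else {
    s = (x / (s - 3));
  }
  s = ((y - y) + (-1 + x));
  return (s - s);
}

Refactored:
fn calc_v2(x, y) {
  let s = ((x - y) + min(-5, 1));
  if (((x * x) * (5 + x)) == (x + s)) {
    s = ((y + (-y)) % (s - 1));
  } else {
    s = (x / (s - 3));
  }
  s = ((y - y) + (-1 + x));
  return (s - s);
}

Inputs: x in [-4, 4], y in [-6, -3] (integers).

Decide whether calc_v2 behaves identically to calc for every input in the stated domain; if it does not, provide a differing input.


The two versions differ — the changes include arithmetic usage differs.
One worked example (x=4, y=-4) — calc: s becomes 3; next (((x * x) * (5 + x)) == (x + s)) evaluates to false; next hits division by zero so the output is ERROR; calc_v2: s becomes 3; next (((x * x) * (5 + x)) == (x + s)) evaluates to false; next hits division by zero so the output is ERROR; agreement on ERROR.
Checked all 36 inputs in the declared domain: the outputs agree on every one.
verdict: equivalent
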